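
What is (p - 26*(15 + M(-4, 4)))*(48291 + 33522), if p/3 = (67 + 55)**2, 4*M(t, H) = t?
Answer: 3623334144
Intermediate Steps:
M(t, H) = t/4
p = 44652 (p = 3*(67 + 55)**2 = 3*122**2 = 3*14884 = 44652)
(p - 26*(15 + M(-4, 4)))*(48291 + 33522) = (44652 - 26*(15 + (1/4)*(-4)))*(48291 + 33522) = (44652 - 26*(15 - 1))*81813 = (44652 - 26*14)*81813 = (44652 - 364)*81813 = 44288*81813 = 3623334144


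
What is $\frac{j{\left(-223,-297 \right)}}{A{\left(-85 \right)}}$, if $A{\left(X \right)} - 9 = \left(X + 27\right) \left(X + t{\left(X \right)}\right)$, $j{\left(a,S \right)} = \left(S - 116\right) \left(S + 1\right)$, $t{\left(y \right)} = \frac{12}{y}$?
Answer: $\frac{1484440}{60073} \approx 24.711$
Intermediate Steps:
$j{\left(a,S \right)} = \left(1 + S\right) \left(-116 + S\right)$ ($j{\left(a,S \right)} = \left(-116 + S\right) \left(1 + S\right) = \left(1 + S\right) \left(-116 + S\right)$)
$A{\left(X \right)} = 9 + \left(27 + X\right) \left(X + \frac{12}{X}\right)$ ($A{\left(X \right)} = 9 + \left(X + 27\right) \left(X + \frac{12}{X}\right) = 9 + \left(27 + X\right) \left(X + \frac{12}{X}\right)$)
$\frac{j{\left(-223,-297 \right)}}{A{\left(-85 \right)}} = \frac{-116 + \left(-297\right)^{2} - -34155}{21 + \left(-85\right)^{2} + 27 \left(-85\right) + \frac{324}{-85}} = \frac{-116 + 88209 + 34155}{21 + 7225 - 2295 + 324 \left(- \frac{1}{85}\right)} = \frac{122248}{21 + 7225 - 2295 - \frac{324}{85}} = \frac{122248}{\frac{420511}{85}} = 122248 \cdot \frac{85}{420511} = \frac{1484440}{60073}$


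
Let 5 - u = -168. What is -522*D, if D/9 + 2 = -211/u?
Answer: 2616786/173 ≈ 15126.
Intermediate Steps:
u = 173 (u = 5 - 1*(-168) = 5 + 168 = 173)
D = -5013/173 (D = -18 + 9*(-211/173) = -18 - 1899/173 = -5013/173 ≈ -28.977)
-522*D = -522*(-5013/173) = 2616786/173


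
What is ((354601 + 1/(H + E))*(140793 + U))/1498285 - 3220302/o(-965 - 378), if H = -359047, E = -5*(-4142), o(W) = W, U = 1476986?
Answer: 262298613768495681182/680800613496435 ≈ 3.8528e+5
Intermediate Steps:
E = 20710
((354601 + 1/(H + E))*(140793 + U))/1498285 - 3220302/o(-965 - 378) = ((354601 + 1/(-359047 + 20710))*(140793 + 1476986))/1498285 - 3220302/(-965 - 378) = ((354601 + 1/(-338337))*1617779)*(1/1498285) - 3220302/(-1343) = ((354601 - 1/338337)*1617779)*(1/1498285) - 3220302*(-1/1343) = ((119974638536/338337)*1617779)*(1/1498285) + 3220302/1343 = (194092450756131544/338337)*(1/1498285) + 3220302/1343 = 194092450756131544/506925252045 + 3220302/1343 = 262298613768495681182/680800613496435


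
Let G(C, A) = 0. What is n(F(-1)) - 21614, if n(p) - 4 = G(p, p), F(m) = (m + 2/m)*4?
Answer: -21610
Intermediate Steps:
F(m) = 4*m + 8/m
n(p) = 4 (n(p) = 4 + 0 = 4)
n(F(-1)) - 21614 = 4 - 21614 = -21610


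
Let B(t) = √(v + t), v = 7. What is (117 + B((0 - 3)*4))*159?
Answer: 18603 + 159*I*√5 ≈ 18603.0 + 355.53*I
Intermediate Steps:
B(t) = √(7 + t)
(117 + B((0 - 3)*4))*159 = (117 + √(7 + (0 - 3)*4))*159 = (117 + √(7 - 3*4))*159 = (117 + √(7 - 12))*159 = (117 + √(-5))*159 = (117 + I*√5)*159 = 18603 + 159*I*√5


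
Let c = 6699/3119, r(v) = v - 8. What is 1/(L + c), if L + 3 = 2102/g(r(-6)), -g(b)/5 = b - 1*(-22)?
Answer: -62380/3331229 ≈ -0.018726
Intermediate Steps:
r(v) = -8 + v
g(b) = -110 - 5*b (g(b) = -5*(b - 1*(-22)) = -5*(b + 22) = -5*(22 + b) = -110 - 5*b)
c = 6699/3119 (c = 6699*(1/3119) = 6699/3119 ≈ 2.1478)
L = -1111/20 (L = -3 + 2102/(-110 - 5*(-8 - 6)) = -3 + 2102/(-110 - 5*(-14)) = -3 + 2102/(-110 + 70) = -3 + 2102/(-40) = -3 + 2102*(-1/40) = -3 - 1051/20 = -1111/20 ≈ -55.550)
1/(L + c) = 1/(-1111/20 + 6699/3119) = 1/(-3331229/62380) = -62380/3331229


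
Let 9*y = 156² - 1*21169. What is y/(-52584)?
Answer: -3167/473256 ≈ -0.0066919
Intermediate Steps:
y = 3167/9 (y = (156² - 1*21169)/9 = (24336 - 21169)/9 = (⅑)*3167 = 3167/9 ≈ 351.89)
y/(-52584) = (3167/9)/(-52584) = (3167/9)*(-1/52584) = -3167/473256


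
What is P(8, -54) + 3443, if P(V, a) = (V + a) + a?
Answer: 3343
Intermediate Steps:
P(V, a) = V + 2*a
P(8, -54) + 3443 = (8 + 2*(-54)) + 3443 = (8 - 108) + 3443 = -100 + 3443 = 3343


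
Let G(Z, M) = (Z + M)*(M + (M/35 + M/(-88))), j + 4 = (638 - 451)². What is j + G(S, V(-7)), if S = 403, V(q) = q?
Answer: 321453/10 ≈ 32145.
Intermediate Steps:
j = 34965 (j = -4 + (638 - 451)² = -4 + 187² = -4 + 34969 = 34965)
G(Z, M) = 3133*M*(M + Z)/3080 (G(Z, M) = (M + Z)*(M + (M*(1/35) + M*(-1/88))) = (M + Z)*(M + (M/35 - M/88)) = (M + Z)*(M + 53*M/3080) = (M + Z)*(3133*M/3080) = 3133*M*(M + Z)/3080)
j + G(S, V(-7)) = 34965 + (3133/3080)*(-7)*(-7 + 403) = 34965 + (3133/3080)*(-7)*396 = 34965 - 28197/10 = 321453/10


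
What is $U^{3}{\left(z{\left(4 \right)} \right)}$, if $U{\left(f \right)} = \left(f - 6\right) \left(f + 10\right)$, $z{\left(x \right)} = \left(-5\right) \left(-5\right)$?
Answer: $294079625$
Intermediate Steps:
$z{\left(x \right)} = 25$
$U{\left(f \right)} = \left(-6 + f\right) \left(10 + f\right)$
$U^{3}{\left(z{\left(4 \right)} \right)} = \left(-60 + 25^{2} + 4 \cdot 25\right)^{3} = \left(-60 + 625 + 100\right)^{3} = 665^{3} = 294079625$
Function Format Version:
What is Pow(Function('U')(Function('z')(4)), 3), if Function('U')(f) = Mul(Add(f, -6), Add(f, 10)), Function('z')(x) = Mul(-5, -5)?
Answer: 294079625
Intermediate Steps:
Function('z')(x) = 25
Function('U')(f) = Mul(Add(-6, f), Add(10, f))
Pow(Function('U')(Function('z')(4)), 3) = Pow(Add(-60, Pow(25, 2), Mul(4, 25)), 3) = Pow(Add(-60, 625, 100), 3) = Pow(665, 3) = 294079625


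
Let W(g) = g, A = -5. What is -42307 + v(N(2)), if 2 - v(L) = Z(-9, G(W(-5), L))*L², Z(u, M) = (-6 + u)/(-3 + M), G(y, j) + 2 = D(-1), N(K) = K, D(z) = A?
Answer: -42311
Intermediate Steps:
D(z) = -5
G(y, j) = -7 (G(y, j) = -2 - 5 = -7)
Z(u, M) = (-6 + u)/(-3 + M)
v(L) = 2 - 3*L²/2 (v(L) = 2 - (-6 - 9)/(-3 - 7)*L² = 2 - -15/(-10)*L² = 2 - (-⅒*(-15))*L² = 2 - 3*L²/2)
-42307 + v(N(2)) = -42307 + (2 - 3/2*2²) = -42307 + (2 - 3/2*4) = -42307 + (2 - 6) = -42307 - 4 = -42311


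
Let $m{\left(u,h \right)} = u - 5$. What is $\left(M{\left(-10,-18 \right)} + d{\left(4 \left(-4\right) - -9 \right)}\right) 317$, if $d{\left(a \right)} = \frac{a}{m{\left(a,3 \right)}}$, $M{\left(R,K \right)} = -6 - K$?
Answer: $\frac{47867}{12} \approx 3988.9$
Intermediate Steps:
$m{\left(u,h \right)} = -5 + u$
$d{\left(a \right)} = \frac{a}{-5 + a}$
$\left(M{\left(-10,-18 \right)} + d{\left(4 \left(-4\right) - -9 \right)}\right) 317 = \left(\left(-6 - -18\right) + \frac{4 \left(-4\right) - -9}{-5 + \left(4 \left(-4\right) - -9\right)}\right) 317 = \left(\left(-6 + 18\right) + \frac{-16 + 9}{-5 + \left(-16 + 9\right)}\right) 317 = \left(12 - \frac{7}{-5 - 7}\right) 317 = \left(12 - \frac{7}{-12}\right) 317 = \left(12 - - \frac{7}{12}\right) 317 = \left(12 + \frac{7}{12}\right) 317 = \frac{151}{12} \cdot 317 = \frac{47867}{12}$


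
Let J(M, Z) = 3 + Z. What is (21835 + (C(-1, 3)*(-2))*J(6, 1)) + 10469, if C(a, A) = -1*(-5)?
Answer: 32264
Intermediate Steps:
C(a, A) = 5
(21835 + (C(-1, 3)*(-2))*J(6, 1)) + 10469 = (21835 + (5*(-2))*(3 + 1)) + 10469 = (21835 - 10*4) + 10469 = (21835 - 40) + 10469 = 21795 + 10469 = 32264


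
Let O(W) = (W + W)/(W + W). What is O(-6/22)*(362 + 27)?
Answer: 389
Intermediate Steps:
O(W) = 1 (O(W) = (2*W)/((2*W)) = (2*W)*(1/(2*W)) = 1)
O(-6/22)*(362 + 27) = 1*(362 + 27) = 1*389 = 389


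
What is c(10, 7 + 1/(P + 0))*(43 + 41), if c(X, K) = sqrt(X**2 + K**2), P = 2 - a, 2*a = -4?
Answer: 21*sqrt(2441) ≈ 1037.5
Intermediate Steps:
a = -2 (a = (1/2)*(-4) = -2)
P = 4 (P = 2 - 1*(-2) = 2 + 2 = 4)
c(X, K) = sqrt(K**2 + X**2)
c(10, 7 + 1/(P + 0))*(43 + 41) = sqrt((7 + 1/(4 + 0))**2 + 10**2)*(43 + 41) = sqrt((7 + 1/4)**2 + 100)*84 = sqrt((29/4)**2 + 100)*84 = sqrt(841/16 + 100)*84 = sqrt(2441/16)*84 = (sqrt(2441)/4)*84 = 21*sqrt(2441)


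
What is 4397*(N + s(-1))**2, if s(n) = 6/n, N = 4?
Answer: 17588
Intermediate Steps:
4397*(N + s(-1))**2 = 4397*(4 + 6/(-1))**2 = 4397*(4 + 6*(-1))**2 = 4397*(4 - 6)**2 = 4397*(-2)**2 = 4397*4 = 17588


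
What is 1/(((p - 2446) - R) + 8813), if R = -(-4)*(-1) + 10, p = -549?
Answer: 1/5812 ≈ 0.00017206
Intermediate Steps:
R = 6 (R = -2*2 + 10 = -4 + 10 = 6)
1/(((p - 2446) - R) + 8813) = 1/(((-549 - 2446) - 1*6) + 8813) = 1/((-2995 - 6) + 8813) = 1/(-3001 + 8813) = 1/5812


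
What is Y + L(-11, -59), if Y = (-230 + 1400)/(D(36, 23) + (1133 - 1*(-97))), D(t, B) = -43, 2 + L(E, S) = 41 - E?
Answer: 60520/1187 ≈ 50.986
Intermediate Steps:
L(E, S) = 39 - E (L(E, S) = -2 + (41 - E) = 39 - E)
Y = 1170/1187 (Y = (-230 + 1400)/(-43 + (1133 - 1*(-97))) = 1170/(-43 + (1133 + 97)) = 1170/(-43 + 1230) = 1170/1187 ≈ 0.98568)
Y + L(-11, -59) = 1170/1187 + (39 - 1*(-11)) = 1170/1187 + (39 + 11) = 1170/1187 + 50 = 60520/1187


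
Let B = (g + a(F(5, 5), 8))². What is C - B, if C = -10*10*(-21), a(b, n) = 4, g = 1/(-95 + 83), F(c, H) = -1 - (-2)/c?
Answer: 300191/144 ≈ 2084.7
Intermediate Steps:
F(c, H) = -1 + 2/c
g = -1/12 (g = 1/(-12) = -1/12 ≈ -0.083333)
C = 2100 (C = -100*(-21) = 2100)
B = 2209/144 (B = (-1/12 + 4)² = (47/12)² = 2209/144 ≈ 15.340)
C - B = 2100 - 1*2209/144 = 2100 - 2209/144 = 300191/144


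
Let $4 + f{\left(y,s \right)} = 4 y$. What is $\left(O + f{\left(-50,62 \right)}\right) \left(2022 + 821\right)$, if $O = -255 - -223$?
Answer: $-670948$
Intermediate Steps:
$O = -32$ ($O = -255 + 223 = -32$)
$f{\left(y,s \right)} = -4 + 4 y$
$\left(O + f{\left(-50,62 \right)}\right) \left(2022 + 821\right) = \left(-32 + \left(-4 + 4 \left(-50\right)\right)\right) \left(2022 + 821\right) = \left(-32 - 204\right) 2843 = \left(-236\right) 2843 = -670948$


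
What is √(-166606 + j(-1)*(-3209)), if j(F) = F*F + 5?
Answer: 2*I*√46465 ≈ 431.11*I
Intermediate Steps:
j(F) = 5 + F² (j(F) = F² + 5 = 5 + F²)
√(-166606 + j(-1)*(-3209)) = √(-166606 + (5 + (-1)²)*(-3209)) = √(-166606 + (5 + 1)*(-3209)) = √(-166606 + 6*(-3209)) = √(-166606 - 19254) = √(-185860) = 2*I*√46465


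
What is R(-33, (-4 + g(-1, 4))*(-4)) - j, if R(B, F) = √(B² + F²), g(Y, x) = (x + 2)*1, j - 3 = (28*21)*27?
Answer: -15879 + √1153 ≈ -15845.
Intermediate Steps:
j = 15879 (j = 3 + (28*21)*27 = 3 + 588*27 = 3 + 15876 = 15879)
g(Y, x) = 2 + x (g(Y, x) = (2 + x)*1 = 2 + x)
R(-33, (-4 + g(-1, 4))*(-4)) - j = √((-33)² + ((-4 + (2 + 4))*(-4))²) - 1*15879 = √(1089 + ((-4 + 6)*(-4))²) - 15879 = √(1089 + (2*(-4))²) - 15879 = √(1089 + (-8)²) - 15879 = √(1089 + 64) - 15879 = √1153 - 15879 = -15879 + √1153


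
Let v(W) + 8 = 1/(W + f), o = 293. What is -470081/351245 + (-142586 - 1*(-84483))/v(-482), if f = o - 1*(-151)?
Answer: 31015015129/4285189 ≈ 7237.7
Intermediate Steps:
f = 444 (f = 293 - 1*(-151) = 293 + 151 = 444)
v(W) = -8 + 1/(444 + W) (v(W) = -8 + 1/(W + 444) = -8 + 1/(444 + W))
-470081/351245 + (-142586 - 1*(-84483))/v(-482) = -470081/351245 + (-142586 - 1*(-84483))/(((-3551 - 8*(-482))/(444 - 482))) = -470081*1/351245 + (-142586 + 84483)/(((-3551 + 3856)/(-38))) = -470081/351245 - 58103/((-1/38*305)) = -470081/351245 - 58103/(-305/38) = -470081/351245 - 58103*(-38/305) = -470081/351245 + 2207914/305 = 31015015129/4285189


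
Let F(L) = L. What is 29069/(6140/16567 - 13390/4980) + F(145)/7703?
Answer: -1847406863727077/147323672579 ≈ -12540.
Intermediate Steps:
29069/(6140/16567 - 13390/4980) + F(145)/7703 = 29069/(6140/16567 - 13390/4980) + 145/7703 = 29069/(6140*(1/16567) - 13390*1/4980) + 145*(1/7703) = 29069/(6140/16567 - 1339/498) + 145/7703 = 29069/(-19125493/8250366) + 145/7703 = 29069*(-8250366/19125493) + 145/7703 = -239829889254/19125493 + 145/7703 = -1847406863727077/147323672579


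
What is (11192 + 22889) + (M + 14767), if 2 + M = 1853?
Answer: 50699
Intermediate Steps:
M = 1851 (M = -2 + 1853 = 1851)
(11192 + 22889) + (M + 14767) = (11192 + 22889) + (1851 + 14767) = 34081 + 16618 = 50699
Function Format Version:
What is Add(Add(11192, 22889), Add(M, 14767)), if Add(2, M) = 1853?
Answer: 50699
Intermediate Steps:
M = 1851 (M = Add(-2, 1853) = 1851)
Add(Add(11192, 22889), Add(M, 14767)) = Add(Add(11192, 22889), Add(1851, 14767)) = Add(34081, 16618) = 50699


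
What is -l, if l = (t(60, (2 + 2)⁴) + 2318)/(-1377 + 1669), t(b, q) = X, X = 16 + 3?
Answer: -2337/292 ≈ -8.0034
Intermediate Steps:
X = 19
t(b, q) = 19
l = 2337/292 (l = (19 + 2318)/(-1377 + 1669) = 2337/292 ≈ 8.0034)
-l = -1*2337/292 = -2337/292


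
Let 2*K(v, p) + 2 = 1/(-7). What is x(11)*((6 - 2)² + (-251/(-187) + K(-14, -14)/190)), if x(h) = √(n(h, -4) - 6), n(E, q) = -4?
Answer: 1724715*I*√10/99484 ≈ 54.823*I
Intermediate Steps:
K(v, p) = -15/14 (K(v, p) = -1 + (½)/(-7) = -1 + (½)*(-⅐) = -1 - 1/14 = -15/14)
x(h) = I*√10 (x(h) = √(-4 - 6) = √(-10) = I*√10)
x(11)*((6 - 2)² + (-251/(-187) + K(-14, -14)/190)) = (I*√10)*((6 - 2)² + (-251/(-187) - 15/14/190)) = (I*√10)*(4² + (-251*(-1/187) - 15/14*1/190)) = (I*√10)*(16 + (251/187 - 3/532)) = (I*√10)*(16 + 132971/99484) = (I*√10)*(1724715/99484) = 1724715*I*√10/99484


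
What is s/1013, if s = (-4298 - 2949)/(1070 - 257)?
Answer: -7247/823569 ≈ -0.0087995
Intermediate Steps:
s = -7247/813 ≈ -8.9139
s/1013 = -7247/813/1013 = -7247/813*1/1013 = -7247/823569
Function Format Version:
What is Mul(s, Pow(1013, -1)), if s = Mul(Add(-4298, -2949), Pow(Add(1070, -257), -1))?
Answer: Rational(-7247, 823569) ≈ -0.0087995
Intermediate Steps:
s = Rational(-7247, 813) (s = Mul(-7247, Pow(813, -1)) = Mul(-7247, Rational(1, 813)) = Rational(-7247, 813) ≈ -8.9139)
Mul(s, Pow(1013, -1)) = Mul(Rational(-7247, 813), Pow(1013, -1)) = Mul(Rational(-7247, 813), Rational(1, 1013)) = Rational(-7247, 823569)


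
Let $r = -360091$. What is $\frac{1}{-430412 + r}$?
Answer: $- \frac{1}{790503} \approx -1.265 \cdot 10^{-6}$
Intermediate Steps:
$\frac{1}{-430412 + r} = \frac{1}{-430412 - 360091} = \frac{1}{-790503} = - \frac{1}{790503}$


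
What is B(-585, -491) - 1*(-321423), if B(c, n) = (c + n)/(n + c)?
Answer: 321424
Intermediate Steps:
B(c, n) = 1 (B(c, n) = (c + n)/(c + n) = 1)
B(-585, -491) - 1*(-321423) = 1 - 1*(-321423) = 1 + 321423 = 321424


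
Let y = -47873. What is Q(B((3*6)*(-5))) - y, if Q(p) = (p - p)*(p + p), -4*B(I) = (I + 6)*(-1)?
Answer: 47873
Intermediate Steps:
B(I) = 3/2 + I/4 (B(I) = -(I + 6)*(-1)/4 = -(6 + I)*(-1)/4 = -(-6 - I)/4 = 3/2 + I/4)
Q(p) = 0 (Q(p) = 0*(2*p) = 0)
Q(B((3*6)*(-5))) - y = 0 - 1*(-47873) = 0 + 47873 = 47873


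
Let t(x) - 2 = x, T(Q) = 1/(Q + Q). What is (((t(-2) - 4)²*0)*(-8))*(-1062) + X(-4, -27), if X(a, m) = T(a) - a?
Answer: 31/8 ≈ 3.8750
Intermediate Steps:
T(Q) = 1/(2*Q)
t(x) = 2 + x
X(a, m) = 1/(2*a) - a
(((t(-2) - 4)²*0)*(-8))*(-1062) + X(-4, -27) = ((((2 - 2) - 4)²*0)*(-8))*(-1062) + ((½)/(-4) - 1*(-4)) = (((0 - 4)²*0)*(-8))*(-1062) + ((½)*(-¼) + 4) = (((-4)²*0)*(-8))*(-1062) + (-⅛ + 4) = ((16*0)*(-8))*(-1062) + 31/8 = (0*(-8))*(-1062) + 31/8 = 0*(-1062) + 31/8 = 0 + 31/8 = 31/8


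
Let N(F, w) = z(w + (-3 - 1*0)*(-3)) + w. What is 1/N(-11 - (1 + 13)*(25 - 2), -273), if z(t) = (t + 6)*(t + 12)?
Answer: 1/64743 ≈ 1.5446e-5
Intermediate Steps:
z(t) = (6 + t)*(12 + t)
N(F, w) = 234 + (9 + w)² + 19*w (N(F, w) = (72 + (w + (-3 - 1*0)*(-3))² + 18*(w + (-3 - 1*0)*(-3))) + w = (72 + (w + (-3 + 0)*(-3))² + 18*(w + (-3 + 0)*(-3))) + w = (72 + (w - 3*(-3))² + 18*(w - 3*(-3))) + w = (72 + (w + 9)² + 18*(w + 9)) + w = (72 + (9 + w)² + 18*(9 + w)) + w = (72 + (9 + w)² + (162 + 18*w)) + w = (234 + (9 + w)² + 18*w) + w = 234 + (9 + w)² + 19*w)
1/N(-11 - (1 + 13)*(25 - 2), -273) = 1/(315 + (-273)² + 37*(-273)) = 1/(315 + 74529 - 10101) = 1/64743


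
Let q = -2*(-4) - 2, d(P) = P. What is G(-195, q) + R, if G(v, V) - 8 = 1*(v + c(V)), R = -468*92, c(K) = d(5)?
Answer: -43238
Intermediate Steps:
c(K) = 5
q = 6 (q = 8 - 2 = 6)
R = -43056
G(v, V) = 13 + v (G(v, V) = 8 + 1*(v + 5) = 8 + 1*(5 + v) = 8 + (5 + v) = 13 + v)
G(-195, q) + R = (13 - 195) - 43056 = -182 - 43056 = -43238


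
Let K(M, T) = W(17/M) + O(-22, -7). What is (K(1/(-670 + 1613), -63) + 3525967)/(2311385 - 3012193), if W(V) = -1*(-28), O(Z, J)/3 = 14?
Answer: -3526037/700808 ≈ -5.0314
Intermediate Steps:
O(Z, J) = 42 (O(Z, J) = 3*14 = 42)
W(V) = 28
K(M, T) = 70 (K(M, T) = 28 + 42 = 70)
(K(1/(-670 + 1613), -63) + 3525967)/(2311385 - 3012193) = (70 + 3525967)/(2311385 - 3012193) = 3526037/(-700808) = 3526037*(-1/700808) = -3526037/700808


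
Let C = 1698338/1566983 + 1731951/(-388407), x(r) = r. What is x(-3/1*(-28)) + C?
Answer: 16356796848179/202875722027 ≈ 80.625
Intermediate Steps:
C = -684763802089/202875722027 (C = 1698338*(1/1566983) + 1731951*(-1/388407) = 1698338/1566983 - 577317/129469 = -684763802089/202875722027 ≈ -3.3753)
x(-3/1*(-28)) + C = -3/1*(-28) - 684763802089/202875722027 = -3*1*(-28) - 684763802089/202875722027 = -3*(-28) - 684763802089/202875722027 = 84 - 684763802089/202875722027 = 16356796848179/202875722027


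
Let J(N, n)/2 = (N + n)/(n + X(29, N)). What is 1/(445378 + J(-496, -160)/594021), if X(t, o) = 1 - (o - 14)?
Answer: 208501371/92861923611926 ≈ 2.2453e-6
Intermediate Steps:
X(t, o) = 15 - o (X(t, o) = 1 - (-14 + o) = 1 + (14 - o) = 15 - o)
J(N, n) = 2*(N + n)/(15 + n - N) (J(N, n) = 2*((N + n)/(n + (15 - N))) = 2*((N + n)/(15 + n - N)) = 2*(N + n)/(15 + n - N))
1/(445378 + J(-496, -160)/594021) = 1/(445378 + (2*(-496 - 160)/(15 - 160 - 1*(-496)))/594021) = 1/(445378 + (2*(-656)/(15 - 160 + 496))*(1/594021)) = 1/(445378 + (2*(-656)/351)*(1/594021)) = 1/(445378 + (2*(1/351)*(-656))*(1/594021)) = 1/(445378 - 1312/351*1/594021) = 1/(445378 - 1312/208501371) = 1/(92861923611926/208501371) = 208501371/92861923611926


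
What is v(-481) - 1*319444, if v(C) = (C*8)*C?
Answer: 1531444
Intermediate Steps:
v(C) = 8*C² (v(C) = (8*C)*C = 8*C²)
v(-481) - 1*319444 = 8*(-481)² - 1*319444 = 8*231361 - 319444 = 1850888 - 319444 = 1531444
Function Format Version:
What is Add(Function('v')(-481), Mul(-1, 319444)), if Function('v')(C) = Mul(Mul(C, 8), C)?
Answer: 1531444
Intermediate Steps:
Function('v')(C) = Mul(8, Pow(C, 2)) (Function('v')(C) = Mul(Mul(8, C), C) = Mul(8, Pow(C, 2)))
Add(Function('v')(-481), Mul(-1, 319444)) = Add(Mul(8, Pow(-481, 2)), Mul(-1, 319444)) = Add(Mul(8, 231361), -319444) = Add(1850888, -319444) = 1531444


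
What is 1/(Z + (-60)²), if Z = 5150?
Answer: 1/8750 ≈ 0.00011429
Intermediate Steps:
1/(Z + (-60)²) = 1/(5150 + (-60)²) = 1/(5150 + 3600) = 1/8750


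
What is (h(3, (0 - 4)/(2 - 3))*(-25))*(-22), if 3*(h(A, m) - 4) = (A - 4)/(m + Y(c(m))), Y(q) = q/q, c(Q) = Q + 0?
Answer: 6490/3 ≈ 2163.3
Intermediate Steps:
c(Q) = Q
Y(q) = 1
h(A, m) = 4 + (-4 + A)/(3*(1 + m)) (h(A, m) = 4 + ((A - 4)/(m + 1))/3 = 4 + ((-4 + A)/(1 + m))/3 = 4 + (-4 + A)/(3*(1 + m)))
(h(3, (0 - 4)/(2 - 3))*(-25))*(-22) = (((8 + 3 + 12*((0 - 4)/(2 - 3)))/(3*(1 + (0 - 4)/(2 - 3))))*(-25))*(-22) = (((8 + 3 + 12*(-4/(-1)))/(3*(1 - 4/(-1))))*(-25))*(-22) = (((8 + 3 + 12*(-4*(-1)))/(3*(1 - 4*(-1))))*(-25))*(-22) = (((8 + 3 + 12*4)/(3*(1 + 4)))*(-25))*(-22) = (((⅓)*(8 + 3 + 48)/5)*(-25))*(-22) = (((⅓)*(⅕)*59)*(-25))*(-22) = ((59/15)*(-25))*(-22) = -295/3*(-22) = 6490/3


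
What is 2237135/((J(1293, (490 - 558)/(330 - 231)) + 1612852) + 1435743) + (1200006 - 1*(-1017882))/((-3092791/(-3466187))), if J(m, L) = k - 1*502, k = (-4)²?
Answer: 23432694026691964889/9427164082219 ≈ 2.4857e+6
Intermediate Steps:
k = 16
J(m, L) = -486 (J(m, L) = 16 - 1*502 = 16 - 502 = -486)
2237135/((J(1293, (490 - 558)/(330 - 231)) + 1612852) + 1435743) + (1200006 - 1*(-1017882))/((-3092791/(-3466187))) = 2237135/((-486 + 1612852) + 1435743) + (1200006 - 1*(-1017882))/((-3092791/(-3466187))) = 2237135/(1612366 + 1435743) + (1200006 + 1017882)/((-3092791*(-1/3466187))) = 2237135/3048109 + 2217888/(3092791/3466187) = 2237135*(1/3048109) + 2217888*(3466187/3092791) = 2237135/3048109 + 7687614553056/3092791 = 23432694026691964889/9427164082219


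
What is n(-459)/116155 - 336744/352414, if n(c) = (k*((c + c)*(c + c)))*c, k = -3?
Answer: 204456498804576/20467324085 ≈ 9989.4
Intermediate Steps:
n(c) = -12*c**3 (n(c) = (-3*(c + c)*(c + c))*c = (-3*2*c*2*c)*c = (-12*c**2)*c = -12*c**3)
n(-459)/116155 - 336744/352414 = -12*(-459)**3/116155 - 336744/352414 = -12*(-96702579)*(1/116155) - 336744*1/352414 = 1160430948*(1/116155) - 168372/176207 = 1160430948/116155 - 168372/176207 = 204456498804576/20467324085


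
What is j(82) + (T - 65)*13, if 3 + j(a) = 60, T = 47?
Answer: -177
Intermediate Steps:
j(a) = 57 (j(a) = -3 + 60 = 57)
j(82) + (T - 65)*13 = 57 + (47 - 65)*13 = 57 - 18*13 = 57 - 234 = -177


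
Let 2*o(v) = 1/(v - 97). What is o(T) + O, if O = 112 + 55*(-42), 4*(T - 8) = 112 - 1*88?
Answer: -364869/166 ≈ -2198.0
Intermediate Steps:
T = 14 (T = 8 + (112 - 1*88)/4 = 8 + (112 - 88)/4 = 8 + (¼)*24 = 8 + 6 = 14)
o(v) = 1/(2*(-97 + v)) (o(v) = 1/(2*(v - 97)) = 1/(2*(-97 + v)))
O = -2198 (O = 112 - 2310 = -2198)
o(T) + O = 1/(2*(-97 + 14)) - 2198 = (½)/(-83) - 2198 = (½)*(-1/83) - 2198 = -1/166 - 2198 = -364869/166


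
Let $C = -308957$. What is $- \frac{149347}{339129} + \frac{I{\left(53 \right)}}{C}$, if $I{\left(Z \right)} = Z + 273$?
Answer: $- \frac{46252357133}{104776278453} \approx -0.44144$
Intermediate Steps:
$I{\left(Z \right)} = 273 + Z$
$- \frac{149347}{339129} + \frac{I{\left(53 \right)}}{C} = - \frac{149347}{339129} + \frac{273 + 53}{-308957} = \left(-149347\right) \frac{1}{339129} + 326 \left(- \frac{1}{308957}\right) = - \frac{149347}{339129} - \frac{326}{308957} = - \frac{46252357133}{104776278453}$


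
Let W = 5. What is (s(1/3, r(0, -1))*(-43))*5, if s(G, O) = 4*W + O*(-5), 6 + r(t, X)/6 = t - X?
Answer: -36550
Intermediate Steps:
r(t, X) = -36 - 6*X + 6*t (r(t, X) = -36 + 6*(t - X) = -36 + (-6*X + 6*t) = -36 - 6*X + 6*t)
s(G, O) = 20 - 5*O (s(G, O) = 4*5 + O*(-5) = 20 - 5*O)
(s(1/3, r(0, -1))*(-43))*5 = ((20 - 5*(-36 - 6*(-1) + 6*0))*(-43))*5 = ((20 - 5*(-36 + 6 + 0))*(-43))*5 = ((20 - 5*(-30))*(-43))*5 = ((20 + 150)*(-43))*5 = (170*(-43))*5 = -7310*5 = -36550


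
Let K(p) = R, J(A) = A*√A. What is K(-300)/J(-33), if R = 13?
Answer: 13*I*√33/1089 ≈ 0.068576*I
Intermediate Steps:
J(A) = A^(3/2)
K(p) = 13
K(-300)/J(-33) = 13/((-33)^(3/2)) = 13/((-33*I*√33)) = 13*(I*√33/1089) = 13*I*√33/1089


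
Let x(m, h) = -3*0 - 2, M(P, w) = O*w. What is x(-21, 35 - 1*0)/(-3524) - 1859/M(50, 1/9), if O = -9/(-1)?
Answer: -3275557/1762 ≈ -1859.0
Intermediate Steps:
O = 9 (O = -9*(-1) = 9)
M(P, w) = 9*w
x(m, h) = -2 (x(m, h) = 0 - 2 = -2)
x(-21, 35 - 1*0)/(-3524) - 1859/M(50, 1/9) = -2/(-3524) - 1859/1 = -2*(-1/3524) - 1859/1 = 1/1762 - 1859/1 = 1/1762 - 1859*1 = 1/1762 - 1859 = -3275557/1762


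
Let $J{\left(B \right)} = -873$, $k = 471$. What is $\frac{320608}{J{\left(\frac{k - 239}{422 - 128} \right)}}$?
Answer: $- \frac{320608}{873} \approx -367.25$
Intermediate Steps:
$\frac{320608}{J{\left(\frac{k - 239}{422 - 128} \right)}} = \frac{320608}{-873} = 320608 \left(- \frac{1}{873}\right) = - \frac{320608}{873}$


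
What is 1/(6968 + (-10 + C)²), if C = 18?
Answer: 1/7032 ≈ 0.00014221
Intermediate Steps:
1/(6968 + (-10 + C)²) = 1/(6968 + (-10 + 18)²) = 1/(6968 + 8²) = 1/(6968 + 64) = 1/7032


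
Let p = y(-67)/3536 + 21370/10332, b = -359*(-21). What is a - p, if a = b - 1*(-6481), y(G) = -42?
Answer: 64016359583/4566744 ≈ 14018.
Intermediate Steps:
b = 7539
p = 9391297/4566744 (p = -42/3536 + 21370/10332 = -42*1/3536 + 21370*(1/10332) = -21/1768 + 10685/5166 = 9391297/4566744 ≈ 2.0565)
a = 14020 (a = 7539 - 1*(-6481) = 7539 + 6481 = 14020)
a - p = 14020 - 1*9391297/4566744 = 14020 - 9391297/4566744 = 64016359583/4566744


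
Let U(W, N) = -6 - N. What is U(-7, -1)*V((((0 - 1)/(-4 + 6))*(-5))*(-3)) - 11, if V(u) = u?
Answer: 53/2 ≈ 26.500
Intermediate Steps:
U(-7, -1)*V((((0 - 1)/(-4 + 6))*(-5))*(-3)) - 11 = (-6 - 1*(-1))*((((0 - 1)/(-4 + 6))*(-5))*(-3)) - 11 = (-6 + 1)*((-1/2*(-5))*(-3)) - 11 = -5*-1*1/2*(-5)*(-3) - 11 = -5*(-1/2*(-5))*(-3) - 11 = -25*(-3)/2 - 11 = -5*(-15/2) - 11 = 75/2 - 11 = 53/2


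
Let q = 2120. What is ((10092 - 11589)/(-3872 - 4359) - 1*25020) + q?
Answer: -188488403/8231 ≈ -22900.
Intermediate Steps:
((10092 - 11589)/(-3872 - 4359) - 1*25020) + q = ((10092 - 11589)/(-3872 - 4359) - 1*25020) + 2120 = (-1497/(-8231) - 25020) + 2120 = (-1497*(-1/8231) - 25020) + 2120 = (1497/8231 - 25020) + 2120 = -205938123/8231 + 2120 = -188488403/8231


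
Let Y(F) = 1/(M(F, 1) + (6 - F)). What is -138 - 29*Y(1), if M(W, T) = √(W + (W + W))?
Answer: -3181/22 + 29*√3/22 ≈ -142.31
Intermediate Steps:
M(W, T) = √3*√W (M(W, T) = √(W + 2*W) = √(3*W) = √3*√W)
Y(F) = 1/(6 - F + √3*√F) (Y(F) = 1/(√3*√F + (6 - F)) = 1/(6 - F + √3*√F))
-138 - 29*Y(1) = -138 - 29/(6 - 1*1 + √3*√1) = -138 - 29/(6 - 1 + √3*1) = -138 - 29/(6 - 1 + √3) = -138 - 29/(5 + √3)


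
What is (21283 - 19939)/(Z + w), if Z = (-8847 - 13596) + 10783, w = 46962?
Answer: 672/17651 ≈ 0.038072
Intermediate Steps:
Z = -11660 (Z = -22443 + 10783 = -11660)
(21283 - 19939)/(Z + w) = (21283 - 19939)/(-11660 + 46962) = 1344/35302 = 1344*(1/35302) = 672/17651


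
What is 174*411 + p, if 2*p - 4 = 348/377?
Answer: 929714/13 ≈ 71517.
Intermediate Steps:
p = 32/13 (p = 2 + (348/377)/2 = 2 + (348*(1/377))/2 = 2 + (1/2)*(12/13) = 2 + 6/13 = 32/13 ≈ 2.4615)
174*411 + p = 174*411 + 32/13 = 71514 + 32/13 = 929714/13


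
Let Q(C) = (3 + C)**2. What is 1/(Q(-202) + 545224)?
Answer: 1/584825 ≈ 1.7099e-6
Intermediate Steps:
1/(Q(-202) + 545224) = 1/((3 - 202)**2 + 545224) = 1/((-199)**2 + 545224) = 1/(39601 + 545224) = 1/584825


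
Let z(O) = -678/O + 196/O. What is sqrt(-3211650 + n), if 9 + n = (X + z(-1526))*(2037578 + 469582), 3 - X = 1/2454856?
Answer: 3*sqrt(31073910279465925572554)/234131891 ≈ 2258.7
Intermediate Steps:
X = 7364567/2454856 (X = 3 - 1/2454856 = 7364567/2454856 ≈ 3.0000)
z(O) = -482/O
n = 1946426831876196/234131891 (n = -9 + (7364567/2454856 - 482/(-1526))*(2037578 + 469582) = -9 + (7364567/2454856 - 482*(-1/1526))*2507160 = -9 + (7364567/2454856 + 241/763)*2507160 = -9 + (6210784917/1873055128)*2507160 = -9 + 1946428939063215/234131891 = 1946426831876196/234131891 ≈ 8.3134e+6)
sqrt(-3211650 + n) = sqrt(-3211650 + 1946426831876196/234131891) = sqrt(1194477144146046/234131891) = 3*sqrt(31073910279465925572554)/234131891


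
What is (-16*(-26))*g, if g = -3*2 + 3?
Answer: -1248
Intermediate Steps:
g = -3 (g = -6 + 3 = -3)
(-16*(-26))*g = -16*(-26)*(-3) = 416*(-3) = -1248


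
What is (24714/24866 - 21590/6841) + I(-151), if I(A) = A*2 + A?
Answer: -38713425542/85054153 ≈ -455.16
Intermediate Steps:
I(A) = 3*A (I(A) = 2*A + A = 3*A)
(24714/24866 - 21590/6841) + I(-151) = (24714/24866 - 21590/6841) + 3*(-151) = (24714*(1/24866) - 21590*1/6841) - 453 = (12357/12433 - 21590/6841) - 453 = -183894233/85054153 - 453 = -38713425542/85054153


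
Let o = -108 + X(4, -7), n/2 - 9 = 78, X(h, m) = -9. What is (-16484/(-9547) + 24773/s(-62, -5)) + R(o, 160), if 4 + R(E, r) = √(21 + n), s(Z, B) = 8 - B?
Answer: 236225679/124111 + √195 ≈ 1917.3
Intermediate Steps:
n = 174 (n = 18 + 2*78 = 18 + 156 = 174)
o = -117 (o = -108 - 9 = -117)
R(E, r) = -4 + √195 (R(E, r) = -4 + √(21 + 174) = -4 + √195)
(-16484/(-9547) + 24773/s(-62, -5)) + R(o, 160) = (-16484/(-9547) + 24773/(8 - 1*(-5))) + (-4 + √195) = (-16484*(-1/9547) + 24773/(8 + 5)) + (-4 + √195) = (16484/9547 + 24773/13) + (-4 + √195) = 236722123/124111 + (-4 + √195) = 236225679/124111 + √195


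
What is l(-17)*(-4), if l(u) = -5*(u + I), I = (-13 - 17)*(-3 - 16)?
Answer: 11060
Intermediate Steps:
I = 570 (I = -30*(-19) = 570)
l(u) = -2850 - 5*u (l(u) = -5*(u + 570) = -5*(570 + u) = -2850 - 5*u)
l(-17)*(-4) = (-2850 - 5*(-17))*(-4) = (-2850 + 85)*(-4) = -2765*(-4) = 11060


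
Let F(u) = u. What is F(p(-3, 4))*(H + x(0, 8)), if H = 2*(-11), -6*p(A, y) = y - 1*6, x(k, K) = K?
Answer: -14/3 ≈ -4.6667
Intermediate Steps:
p(A, y) = 1 - y/6 (p(A, y) = -(y - 1*6)/6 = -(y - 6)/6 = -(-6 + y)/6 = 1 - y/6)
H = -22
F(p(-3, 4))*(H + x(0, 8)) = (1 - ⅙*4)*(-22 + 8) = (1 - ⅔)*(-14) = (⅓)*(-14) = -14/3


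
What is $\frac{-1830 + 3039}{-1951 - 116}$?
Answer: $- \frac{31}{53} \approx -0.58491$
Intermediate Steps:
$\frac{-1830 + 3039}{-1951 - 116} = \frac{1209}{-1951 - 116} = \frac{1209}{-2067} = 1209 \left(- \frac{1}{2067}\right) = - \frac{31}{53}$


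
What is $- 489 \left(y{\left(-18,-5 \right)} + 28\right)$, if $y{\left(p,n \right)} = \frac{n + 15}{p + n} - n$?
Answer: $- \frac{366261}{23} \approx -15924.0$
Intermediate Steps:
$y{\left(p,n \right)} = - n + \frac{15 + n}{n + p}$ ($y{\left(p,n \right)} = \frac{15 + n}{n + p} - n = - n + \frac{15 + n}{n + p}$)
$- 489 \left(y{\left(-18,-5 \right)} + 28\right) = - 489 \left(\frac{15 - 5 - \left(-5\right)^{2} - \left(-5\right) \left(-18\right)}{-5 - 18} + 28\right) = - 489 \left(\frac{15 - 5 - 25 - 90}{-23} + 28\right) = - 489 \left(- \frac{15 - 5 - 25 - 90}{23} + 28\right) = - 489 \left(\left(- \frac{1}{23}\right) \left(-105\right) + 28\right) = - 489 \left(\frac{105}{23} + 28\right) = \left(-489\right) \frac{749}{23} = - \frac{366261}{23}$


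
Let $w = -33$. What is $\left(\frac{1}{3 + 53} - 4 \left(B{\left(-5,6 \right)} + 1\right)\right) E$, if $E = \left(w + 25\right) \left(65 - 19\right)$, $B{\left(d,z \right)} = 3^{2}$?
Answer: $\frac{102994}{7} \approx 14713.0$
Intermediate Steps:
$B{\left(d,z \right)} = 9$
$E = -368$ ($E = \left(-33 + 25\right) \left(65 - 19\right) = \left(-8\right) 46 = -368$)
$\left(\frac{1}{3 + 53} - 4 \left(B{\left(-5,6 \right)} + 1\right)\right) E = \left(\frac{1}{3 + 53} - 4 \left(9 + 1\right)\right) \left(-368\right) = \left(\frac{1}{56} - 40\right) \left(-368\right) = \left(- \frac{2239}{56}\right) \left(-368\right) = \frac{102994}{7}$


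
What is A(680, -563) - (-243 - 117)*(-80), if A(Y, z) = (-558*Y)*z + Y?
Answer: 213596600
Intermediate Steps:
A(Y, z) = Y - 558*Y*z (A(Y, z) = -558*Y*z + Y = Y - 558*Y*z)
A(680, -563) - (-243 - 117)*(-80) = 680*(1 - 558*(-563)) - (-243 - 117)*(-80) = 680*(1 + 314154) - (-360)*(-80) = 680*314155 - 1*28800 = 213625400 - 28800 = 213596600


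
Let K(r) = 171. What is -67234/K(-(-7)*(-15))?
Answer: -67234/171 ≈ -393.18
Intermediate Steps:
-67234/K(-(-7)*(-15)) = -67234/171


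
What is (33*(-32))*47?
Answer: -49632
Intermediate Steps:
(33*(-32))*47 = -1056*47 = -49632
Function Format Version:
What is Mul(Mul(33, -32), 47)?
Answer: -49632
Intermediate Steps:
Mul(Mul(33, -32), 47) = Mul(-1056, 47) = -49632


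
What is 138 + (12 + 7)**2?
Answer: 499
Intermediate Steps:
138 + (12 + 7)**2 = 138 + 19**2 = 138 + 361 = 499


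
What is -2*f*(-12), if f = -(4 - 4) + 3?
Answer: 72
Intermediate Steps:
f = 3 (f = -1*0 + 3 = 0 + 3 = 3)
-2*f*(-12) = -2*3*(-12) = -6*(-12) = 72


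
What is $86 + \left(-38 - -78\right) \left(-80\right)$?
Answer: $-3114$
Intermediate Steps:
$86 + \left(-38 - -78\right) \left(-80\right) = 86 + \left(-38 + 78\right) \left(-80\right) = 86 + 40 \left(-80\right) = 86 - 3200 = -3114$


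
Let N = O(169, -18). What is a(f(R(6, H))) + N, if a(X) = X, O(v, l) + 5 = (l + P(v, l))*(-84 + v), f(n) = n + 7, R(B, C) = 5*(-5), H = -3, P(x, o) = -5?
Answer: -1978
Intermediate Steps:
R(B, C) = -25
f(n) = 7 + n
O(v, l) = -5 + (-84 + v)*(-5 + l) (O(v, l) = -5 + (l - 5)*(-84 + v) = -5 + (-5 + l)*(-84 + v) = -5 + (-84 + v)*(-5 + l))
N = -1960 (N = 415 - 84*(-18) - 5*169 - 18*169 = 415 + 1512 - 845 - 3042 = -1960)
a(f(R(6, H))) + N = (7 - 25) - 1960 = -18 - 1960 = -1978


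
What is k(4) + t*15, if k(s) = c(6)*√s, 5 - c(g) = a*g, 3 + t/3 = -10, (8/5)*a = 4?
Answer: -605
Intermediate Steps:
a = 5/2 (a = (5/8)*4 = 5/2 ≈ 2.5000)
t = -39 (t = -9 + 3*(-10) = -9 - 30 = -39)
c(g) = 5 - 5*g/2
k(s) = -10*√s (k(s) = (5 - 5/2*6)*√s = (5 - 15)*√s = -10*√s)
k(4) + t*15 = -10*√4 - 39*15 = -10*2 - 585 = -20 - 585 = -605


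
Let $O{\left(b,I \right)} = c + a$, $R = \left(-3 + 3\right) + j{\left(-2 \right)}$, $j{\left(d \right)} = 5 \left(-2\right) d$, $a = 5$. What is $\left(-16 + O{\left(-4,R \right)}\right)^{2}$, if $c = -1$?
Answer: $144$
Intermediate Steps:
$j{\left(d \right)} = - 10 d$
$R = 20$ ($R = \left(-3 + 3\right) - -20 = 0 + 20 = 20$)
$O{\left(b,I \right)} = 4$ ($O{\left(b,I \right)} = -1 + 5 = 4$)
$\left(-16 + O{\left(-4,R \right)}\right)^{2} = \left(-16 + 4\right)^{2} = \left(-12\right)^{2} = 144$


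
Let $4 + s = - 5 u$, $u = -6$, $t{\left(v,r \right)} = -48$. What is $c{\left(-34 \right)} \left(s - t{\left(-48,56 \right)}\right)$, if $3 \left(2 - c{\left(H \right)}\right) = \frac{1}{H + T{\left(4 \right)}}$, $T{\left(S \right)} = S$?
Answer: $\frac{6697}{45} \approx 148.82$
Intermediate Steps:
$c{\left(H \right)} = 2 - \frac{1}{3 \left(4 + H\right)}$ ($c{\left(H \right)} = 2 - \frac{1}{3 \left(H + 4\right)} = 2 - \frac{1}{3 \left(4 + H\right)}$)
$s = 26$ ($s = -4 - -30 = -4 + 30 = 26$)
$c{\left(-34 \right)} \left(s - t{\left(-48,56 \right)}\right) = \frac{23 + 6 \left(-34\right)}{3 \left(4 - 34\right)} \left(26 - -48\right) = \frac{23 - 204}{3 \left(-30\right)} \left(26 + 48\right) = \frac{1}{3} \left(- \frac{1}{30}\right) \left(-181\right) 74 = \frac{181}{90} \cdot 74 = \frac{6697}{45}$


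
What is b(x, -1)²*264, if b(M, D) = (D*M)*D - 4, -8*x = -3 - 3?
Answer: 5577/2 ≈ 2788.5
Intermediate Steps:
x = ¾ (x = -(-3 - 3)/8 = -⅛*(-6) = ¾ ≈ 0.75000)
b(M, D) = -4 + M*D² (b(M, D) = M*D² - 4 = -4 + M*D²)
b(x, -1)²*264 = (-4 + (¾)*(-1)²)²*264 = (-4 + (¾)*1)²*264 = (-4 + ¾)²*264 = (-13/4)²*264 = (169/16)*264 = 5577/2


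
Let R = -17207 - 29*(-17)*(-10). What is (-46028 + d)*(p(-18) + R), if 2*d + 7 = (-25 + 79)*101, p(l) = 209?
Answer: 949581076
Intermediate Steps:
R = -22137 (R = -17207 - (-493)*(-10) = -17207 - 1*4930 = -17207 - 4930 = -22137)
d = 5447/2 (d = -7/2 + ((-25 + 79)*101)/2 = -7/2 + (54*101)/2 = -7/2 + (1/2)*5454 = -7/2 + 2727 = 5447/2 ≈ 2723.5)
(-46028 + d)*(p(-18) + R) = (-46028 + 5447/2)*(209 - 22137) = -86609/2*(-21928) = 949581076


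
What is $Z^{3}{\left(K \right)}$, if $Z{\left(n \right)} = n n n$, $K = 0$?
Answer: $0$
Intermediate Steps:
$Z{\left(n \right)} = n^{3}$ ($Z{\left(n \right)} = n^{2} n = n^{3}$)
$Z^{3}{\left(K \right)} = \left(0^{3}\right)^{3} = 0^{3} = 0$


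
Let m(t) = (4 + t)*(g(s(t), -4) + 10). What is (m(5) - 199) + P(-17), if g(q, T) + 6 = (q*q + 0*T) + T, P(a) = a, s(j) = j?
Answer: 9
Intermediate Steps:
g(q, T) = -6 + T + q² (g(q, T) = -6 + ((q*q + 0*T) + T) = -6 + ((q² + 0) + T) = -6 + (q² + T) = -6 + (T + q²) = -6 + T + q²)
m(t) = t²*(4 + t) (m(t) = (4 + t)*((-6 - 4 + t²) + 10) = (4 + t)*((-10 + t²) + 10) = (4 + t)*t² = t²*(4 + t))
(m(5) - 199) + P(-17) = (5²*(4 + 5) - 199) - 17 = (25*9 - 199) - 17 = (225 - 199) - 17 = 26 - 17 = 9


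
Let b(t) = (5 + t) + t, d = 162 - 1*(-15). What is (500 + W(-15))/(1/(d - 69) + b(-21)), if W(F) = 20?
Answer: -11232/799 ≈ -14.058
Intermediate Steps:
d = 177 (d = 162 + 15 = 177)
b(t) = 5 + 2*t
(500 + W(-15))/(1/(d - 69) + b(-21)) = (500 + 20)/(1/(177 - 69) + (5 + 2*(-21))) = 520/(1/108 + (5 - 42)) = 520/(1/108 - 37) = 520/(-3995/108) = 520*(-108/3995) = -11232/799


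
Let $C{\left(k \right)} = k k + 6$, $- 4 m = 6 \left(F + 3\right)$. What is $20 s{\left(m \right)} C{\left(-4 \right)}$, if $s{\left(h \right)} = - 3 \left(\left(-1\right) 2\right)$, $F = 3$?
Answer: $2640$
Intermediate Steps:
$m = -9$ ($m = - \frac{6 \left(3 + 3\right)}{4} = - \frac{6 \cdot 6}{4} = \left(- \frac{1}{4}\right) 36 = -9$)
$s{\left(h \right)} = 6$ ($s{\left(h \right)} = \left(-3\right) \left(-2\right) = 6$)
$C{\left(k \right)} = 6 + k^{2}$ ($C{\left(k \right)} = k^{2} + 6 = 6 + k^{2}$)
$20 s{\left(m \right)} C{\left(-4 \right)} = 20 \cdot 6 \left(6 + \left(-4\right)^{2}\right) = 120 \left(6 + 16\right) = 120 \cdot 22 = 2640$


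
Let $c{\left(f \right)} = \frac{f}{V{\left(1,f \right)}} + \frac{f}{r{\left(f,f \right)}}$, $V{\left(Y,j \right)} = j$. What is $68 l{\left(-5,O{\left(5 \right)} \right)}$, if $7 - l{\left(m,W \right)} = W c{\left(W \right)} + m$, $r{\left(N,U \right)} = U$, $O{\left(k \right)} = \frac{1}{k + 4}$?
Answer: $\frac{7208}{9} \approx 800.89$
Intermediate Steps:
$O{\left(k \right)} = \frac{1}{4 + k}$
$c{\left(f \right)} = 2$ ($c{\left(f \right)} = \frac{f}{f} + \frac{f}{f} = 1 + 1 = 2$)
$l{\left(m,W \right)} = 7 - m - 2 W$ ($l{\left(m,W \right)} = 7 - \left(W 2 + m\right) = 7 - \left(2 W + m\right) = 7 - \left(m + 2 W\right) = 7 - m - 2 W$)
$68 l{\left(-5,O{\left(5 \right)} \right)} = 68 \left(7 - -5 - \frac{2}{4 + 5}\right) = 68 \left(7 + 5 - \frac{2}{9}\right) = 68 \cdot \frac{106}{9} = \frac{7208}{9}$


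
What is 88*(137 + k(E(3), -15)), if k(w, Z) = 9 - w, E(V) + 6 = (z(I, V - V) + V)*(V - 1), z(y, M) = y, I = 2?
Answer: 12496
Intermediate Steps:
E(V) = -6 + (-1 + V)*(2 + V) (E(V) = -6 + (2 + V)*(V - 1) = -6 + (2 + V)*(-1 + V) = -6 + (-1 + V)*(2 + V))
88*(137 + k(E(3), -15)) = 88*(137 + (9 - (-8 + 3 + 3²))) = 88*(137 + (9 - (-8 + 3 + 9))) = 88*(137 + (9 - 1*4)) = 88*(137 + (9 - 4)) = 88*(137 + 5) = 88*142 = 12496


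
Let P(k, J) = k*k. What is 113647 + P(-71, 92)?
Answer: 118688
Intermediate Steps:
P(k, J) = k**2
113647 + P(-71, 92) = 113647 + (-71)**2 = 113647 + 5041 = 118688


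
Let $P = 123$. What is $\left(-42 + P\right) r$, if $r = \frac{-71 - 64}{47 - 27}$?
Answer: $- \frac{2187}{4} \approx -546.75$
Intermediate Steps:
$r = - \frac{27}{4}$ ($r = - \frac{135}{20} = \left(-135\right) \frac{1}{20} = - \frac{27}{4} \approx -6.75$)
$\left(-42 + P\right) r = \left(-42 + 123\right) \left(- \frac{27}{4}\right) = 81 \left(- \frac{27}{4}\right) = - \frac{2187}{4}$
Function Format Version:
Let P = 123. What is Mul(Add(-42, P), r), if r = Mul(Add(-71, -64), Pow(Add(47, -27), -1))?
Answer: Rational(-2187, 4) ≈ -546.75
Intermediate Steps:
r = Rational(-27, 4) (r = Mul(-135, Pow(20, -1)) = Mul(-135, Rational(1, 20)) = Rational(-27, 4) ≈ -6.7500)
Mul(Add(-42, P), r) = Mul(Add(-42, 123), Rational(-27, 4)) = Mul(81, Rational(-27, 4)) = Rational(-2187, 4)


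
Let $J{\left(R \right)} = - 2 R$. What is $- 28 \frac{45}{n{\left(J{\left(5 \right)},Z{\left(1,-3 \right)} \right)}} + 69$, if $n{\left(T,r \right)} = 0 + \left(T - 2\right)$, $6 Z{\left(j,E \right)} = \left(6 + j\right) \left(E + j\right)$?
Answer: $174$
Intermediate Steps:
$Z{\left(j,E \right)} = \frac{\left(6 + j\right) \left(E + j\right)}{6}$
$n{\left(T,r \right)} = -2 + T$ ($n{\left(T,r \right)} = 0 + \left(-2 + T\right) = -2 + T$)
$- 28 \frac{45}{n{\left(J{\left(5 \right)},Z{\left(1,-3 \right)} \right)}} + 69 = - 28 \frac{45}{-2 - 10} + 69 = - 28 \frac{45}{-12} + 69 = - 28 \cdot 45 \left(- \frac{1}{12}\right) + 69 = \left(-28\right) \left(- \frac{15}{4}\right) + 69 = 105 + 69 = 174$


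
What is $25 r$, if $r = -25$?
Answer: $-625$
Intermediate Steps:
$25 r = 25 \left(-25\right) = -625$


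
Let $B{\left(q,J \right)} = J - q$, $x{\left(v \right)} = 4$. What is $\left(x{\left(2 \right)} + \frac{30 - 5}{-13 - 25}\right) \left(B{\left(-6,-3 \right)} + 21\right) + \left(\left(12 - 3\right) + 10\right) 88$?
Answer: $\frac{33292}{19} \approx 1752.2$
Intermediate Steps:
$\left(x{\left(2 \right)} + \frac{30 - 5}{-13 - 25}\right) \left(B{\left(-6,-3 \right)} + 21\right) + \left(\left(12 - 3\right) + 10\right) 88 = \left(4 + \frac{30 - 5}{-13 - 25}\right) \left(\left(-3 - -6\right) + 21\right) + \left(\left(12 - 3\right) + 10\right) 88 = \left(4 + \frac{25}{-38}\right) \left(\left(-3 + 6\right) + 21\right) + \left(9 + 10\right) 88 = \left(4 + 25 \left(- \frac{1}{38}\right)\right) \left(3 + 21\right) + 19 \cdot 88 = \left(4 - \frac{25}{38}\right) 24 + 1672 = \frac{127}{38} \cdot 24 + 1672 = \frac{1524}{19} + 1672 = \frac{33292}{19}$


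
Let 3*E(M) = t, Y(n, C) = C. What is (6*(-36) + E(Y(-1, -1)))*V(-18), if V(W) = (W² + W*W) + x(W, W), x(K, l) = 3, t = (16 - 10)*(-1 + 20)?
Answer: -115878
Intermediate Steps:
t = 114 (t = 6*19 = 114)
E(M) = 38 (E(M) = (⅓)*114 = 38)
V(W) = 3 + 2*W² (V(W) = (W² + W*W) + 3 = (W² + W²) + 3 = 2*W² + 3 = 3 + 2*W²)
(6*(-36) + E(Y(-1, -1)))*V(-18) = (6*(-36) + 38)*(3 + 2*(-18)²) = (-216 + 38)*(3 + 2*324) = -178*(3 + 648) = -178*651 = -115878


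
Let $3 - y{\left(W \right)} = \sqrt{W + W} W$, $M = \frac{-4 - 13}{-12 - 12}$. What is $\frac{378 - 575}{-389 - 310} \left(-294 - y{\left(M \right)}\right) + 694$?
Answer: $\frac{142199}{233} + \frac{3349 \sqrt{51}}{100656} \approx 610.53$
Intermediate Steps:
$M = \frac{17}{24}$ ($M = - \frac{17}{-24} = \left(-17\right) \left(- \frac{1}{24}\right) = \frac{17}{24} \approx 0.70833$)
$y{\left(W \right)} = 3 - \sqrt{2} W^{\frac{3}{2}}$ ($y{\left(W \right)} = 3 - \sqrt{W + W} W = 3 - \sqrt{2 W} W = 3 - \sqrt{2} \sqrt{W} W = 3 - \sqrt{2} W^{\frac{3}{2}}$)
$\frac{378 - 575}{-389 - 310} \left(-294 - y{\left(M \right)}\right) + 694 = \frac{378 - 575}{-389 - 310} \left(-294 - \left(3 - \sqrt{2} \left(\frac{17}{24}\right)^{\frac{3}{2}}\right)\right) + 694 = - \frac{197}{-699} \left(-294 - \left(3 - \sqrt{2} \frac{17 \sqrt{102}}{288}\right)\right) + 694 = \left(-197\right) \left(- \frac{1}{699}\right) \left(-294 - \left(3 - \frac{17 \sqrt{51}}{144}\right)\right) + 694 = \frac{197 \left(-294 - \left(3 - \frac{17 \sqrt{51}}{144}\right)\right)}{699} + 694 = \frac{197 \left(-297 + \frac{17 \sqrt{51}}{144}\right)}{699} + 694 = \left(- \frac{19503}{233} + \frac{3349 \sqrt{51}}{100656}\right) + 694 = \frac{142199}{233} + \frac{3349 \sqrt{51}}{100656}$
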